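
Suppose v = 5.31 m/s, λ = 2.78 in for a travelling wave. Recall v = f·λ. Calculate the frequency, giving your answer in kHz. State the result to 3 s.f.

Solving v = f·λ for f: f = v/λ.
v = 5.31 m/s; λ = 2.78 in = 0.07061 m.
f = 75.20 Hz
75.20 Hz × (1 kHz / 1000 Hz) = 0.07520 kHz

0.0752 kHz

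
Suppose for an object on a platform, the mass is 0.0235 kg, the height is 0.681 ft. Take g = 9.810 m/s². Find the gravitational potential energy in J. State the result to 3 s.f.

Directly: PE = mgh.
m = 0.0235 kg; h = 0.681 ft = 0.2076 m; g = 9.810 m/s².
PE = 0.04785 J  (the unit combination reduces to kg·m²/s² = J)

0.0479 J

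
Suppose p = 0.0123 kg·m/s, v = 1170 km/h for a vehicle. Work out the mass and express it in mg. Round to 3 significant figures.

37.8 mg

Solving p = m·v for m: m = p/v.
p = 0.0123 kg·m/s; v = 1170 km/h = 325.0 m/s.
m = 3.785×10^-5 kg
3.785×10^-5 kg × (1 mg / 1.000×10^-6 kg) = 37.85 mg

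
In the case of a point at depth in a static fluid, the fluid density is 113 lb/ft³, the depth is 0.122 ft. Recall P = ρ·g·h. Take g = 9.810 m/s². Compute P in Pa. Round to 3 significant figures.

P is given directly by: P = ρgh.
ρ = 113 lb/ft³ = 1810 kg/m³; h = 0.122 ft = 0.03719 m; g = 9.810 m/s².
P = 660.3 Pa

660 Pa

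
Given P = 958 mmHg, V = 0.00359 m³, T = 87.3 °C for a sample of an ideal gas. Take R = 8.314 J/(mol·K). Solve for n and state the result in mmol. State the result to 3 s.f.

153 mmol

Solving PV = nRT for n: n = PV/(RT).
P = 958 mmHg = 1.277×10^5 Pa; V = 0.00359 m³; T = 87.3 °C = 360.4 K; R = 8.314 J/(mol·K).
n = 0.1530 mol
0.1530 mol × (1 mmol / 0.001000 mol) = 153.0 mmol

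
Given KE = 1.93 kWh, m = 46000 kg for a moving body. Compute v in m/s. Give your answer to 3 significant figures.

17.4 m/s

Solving KE = ½mv² for v: v = √(2·KE/m).
KE = 1.93 kWh = 6.948×10^6 J; m = 46000 kg.
v = 17.38 m/s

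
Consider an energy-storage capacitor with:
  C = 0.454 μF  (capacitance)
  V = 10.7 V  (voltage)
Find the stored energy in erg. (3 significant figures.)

260 erg

Directly: E = ½CV².
C = 0.454 μF = 4.540×10^-7 F; V = 10.7 V.
E = 2.599×10^-5 J
2.599×10^-5 J × (1 erg / 1.000×10^-7 J) = 259.9 erg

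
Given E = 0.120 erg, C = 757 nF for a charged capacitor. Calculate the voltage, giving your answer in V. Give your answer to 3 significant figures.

Rearranging: V = √(2E/C).
E = 0.120 erg = 1.200×10^-8 J; C = 757 nF = 7.570×10^-7 F.
V = 0.1781 V

0.178 V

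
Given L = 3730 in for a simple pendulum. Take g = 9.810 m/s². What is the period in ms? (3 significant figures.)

T is given directly by: T = 2π√(L/g).
L = 3730 in = 94.74 m; g = 9.810 m/s².
T = 19.53 s
19.53 s × (1 ms / 0.001000 s) = 19526 ms

19500 ms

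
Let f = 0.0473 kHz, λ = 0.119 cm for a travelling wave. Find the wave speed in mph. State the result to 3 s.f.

v is given directly by: v = fλ.
f = 0.0473 kHz = 47.30 Hz; λ = 0.119 cm = 0.001190 m.
v = 0.05629 m/s
0.05629 m/s × (1 mph / 0.4470 m/s) = 0.1259 mph

0.126 mph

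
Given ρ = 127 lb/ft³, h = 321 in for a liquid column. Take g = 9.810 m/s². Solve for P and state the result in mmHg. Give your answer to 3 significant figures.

1220 mmHg

P is given directly by: P = ρgh.
ρ = 127 lb/ft³ = 2034 kg/m³; h = 321 in = 8.153 m; g = 9.810 m/s².
P = 1.627×10^5 Pa  (the unit combination reduces to kg/(m·s²) = Pa)
1.627×10^5 Pa × (1 mmHg / 133.3 Pa) = 1220 mmHg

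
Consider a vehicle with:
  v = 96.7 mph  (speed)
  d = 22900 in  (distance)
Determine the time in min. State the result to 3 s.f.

Rearranging: t = d/v.
v = 96.7 mph = 43.23 m/s; d = 22900 in = 581.7 m.
t = 13.46 s
13.46 s × (1 min / 60.00 s) = 0.2243 min

0.224 min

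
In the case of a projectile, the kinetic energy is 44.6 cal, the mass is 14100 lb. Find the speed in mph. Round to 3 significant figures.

0.540 mph

Rearranging: v = √(2·KE/m).
KE = 44.6 cal = 186.6 J; m = 14100 lb = 6396 kg.
v = 0.2416 m/s
0.2416 m/s × (1 mph / 0.4470 m/s) = 0.5404 mph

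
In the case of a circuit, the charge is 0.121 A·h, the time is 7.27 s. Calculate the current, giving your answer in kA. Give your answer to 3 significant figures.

0.0599 kA

Rearranging: I = q/t.
q = 0.121 A·h = 435.6 C; t = 7.27 s.
I = 59.92 A
59.92 A × (1 kA / 1000 A) = 0.05992 kA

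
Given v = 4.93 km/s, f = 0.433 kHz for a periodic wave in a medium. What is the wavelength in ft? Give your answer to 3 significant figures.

Rearranging: λ = v/f.
v = 4.93 km/s = 4930 m/s; f = 0.433 kHz = 433.0 Hz.
λ = 11.39 m
11.39 m × (1 ft / 0.3048 m) = 37.35 ft

37.4 ft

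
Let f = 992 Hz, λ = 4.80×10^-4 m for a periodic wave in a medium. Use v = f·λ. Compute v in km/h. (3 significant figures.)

1.71 km/h

v is given directly by: v = fλ.
f = 992 Hz; λ = 4.80×10^-4 m.
v = 0.4762 m/s
0.4762 m/s × (1 km/h / 0.2778 m/s) = 1.714 km/h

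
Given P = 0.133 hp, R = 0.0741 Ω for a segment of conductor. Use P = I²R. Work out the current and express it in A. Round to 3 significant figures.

36.6 A

Rearranging P = I²R for I: I = √(P/R).
P = 0.133 hp = 99.18 W; R = 0.0741 Ω.
I = 36.58 A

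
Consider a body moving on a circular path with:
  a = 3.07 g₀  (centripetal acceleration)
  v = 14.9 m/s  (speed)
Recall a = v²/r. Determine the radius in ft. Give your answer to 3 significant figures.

Rearranging: r = v²/a.
a = 3.07 g₀ = 30.11 m/s²; v = 14.9 m/s.
r = 7.374 m
7.374 m × (1 ft / 0.3048 m) = 24.19 ft

24.2 ft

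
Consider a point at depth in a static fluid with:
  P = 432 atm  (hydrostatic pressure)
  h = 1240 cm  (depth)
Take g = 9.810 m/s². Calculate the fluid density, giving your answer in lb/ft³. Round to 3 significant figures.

22500 lb/ft³

Solving P = ρ·g·h for ρ: ρ = P/(g·h).
P = 432 atm = 4.377×10^7 Pa; h = 1240 cm = 12.40 m; g = 9.810 m/s².
ρ = 3.598×10^5 kg/m³
3.598×10^5 kg/m³ × (1 lb/ft³ / 16.02 kg/m³) = 22464 lb/ft³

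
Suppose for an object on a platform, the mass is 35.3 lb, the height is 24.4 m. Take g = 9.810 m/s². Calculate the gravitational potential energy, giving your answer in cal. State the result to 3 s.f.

PE is given directly by: PE = mgh.
m = 35.3 lb = 16.01 kg; h = 24.4 m; g = 9.810 m/s².
PE = 3833 J
3833 J × (1 cal / 4.184 J) = 916.0 cal

916 cal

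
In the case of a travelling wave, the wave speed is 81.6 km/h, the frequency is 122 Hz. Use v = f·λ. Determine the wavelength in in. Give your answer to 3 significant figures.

7.31 in

Solving v = f·λ for λ: λ = v/f.
v = 81.6 km/h = 22.67 m/s; f = 122 Hz.
λ = 0.1858 m
0.1858 m × (1 in / 0.02540 m) = 7.315 in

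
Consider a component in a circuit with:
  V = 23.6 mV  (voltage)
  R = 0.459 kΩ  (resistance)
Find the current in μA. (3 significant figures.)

51.4 μA

From Ohm's law: I = V/R.
V = 23.6 mV = 0.02360 V; R = 0.459 kΩ = 459.0 Ω.
I = 5.142×10^-5 A
5.142×10^-5 A × (1 μA / 1.000×10^-6 A) = 51.42 μA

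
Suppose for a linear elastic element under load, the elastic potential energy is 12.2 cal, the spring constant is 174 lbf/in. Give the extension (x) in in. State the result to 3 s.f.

Solving U = ½k·x² for x: x = √(2U/k).
U = 12.2 cal = 51.04 J; k = 174 lbf/in = 30472 N/m.
x = 0.05788 m
0.05788 m × (1 in / 0.02540 m) = 2.279 in

2.28 in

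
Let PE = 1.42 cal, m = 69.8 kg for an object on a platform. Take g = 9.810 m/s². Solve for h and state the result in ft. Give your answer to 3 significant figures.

Rearranging PE = m·g·h for h: h = PE/(m·g).
PE = 1.42 cal = 5.941 J; m = 69.8 kg; g = 9.810 m/s².
h = 0.008677 m
0.008677 m × (1 ft / 0.3048 m) = 0.02847 ft

0.0285 ft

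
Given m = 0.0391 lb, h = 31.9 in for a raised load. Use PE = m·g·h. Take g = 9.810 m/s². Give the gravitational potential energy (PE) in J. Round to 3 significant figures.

Directly: PE = mgh.
m = 0.0391 lb = 0.01774 kg; h = 31.9 in = 0.8103 m; g = 9.810 m/s².
PE = 0.1410 J

0.141 J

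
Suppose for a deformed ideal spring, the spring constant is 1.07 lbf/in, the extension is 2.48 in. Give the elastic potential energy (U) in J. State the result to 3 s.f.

0.372 J

U is given directly by: U = ½kx².
k = 1.07 lbf/in = 187.4 N/m; x = 2.48 in = 0.06299 m.
U = 0.3718 J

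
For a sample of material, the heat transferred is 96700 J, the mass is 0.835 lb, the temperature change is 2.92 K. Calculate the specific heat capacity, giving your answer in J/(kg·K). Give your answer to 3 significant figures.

Rearranging: c = Q/(m·ΔT).
Q = 96700 J; m = 0.835 lb = 0.3787 kg; ΔT = 2.92 K.
c = 87436 J/(kg·K)

87400 J/(kg·K)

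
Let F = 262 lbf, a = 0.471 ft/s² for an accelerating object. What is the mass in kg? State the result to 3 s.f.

8120 kg

Rearranging: m = F/a.
F = 262 lbf = 1165 N; a = 0.471 ft/s² = 0.1436 m/s².
m = 8118 kg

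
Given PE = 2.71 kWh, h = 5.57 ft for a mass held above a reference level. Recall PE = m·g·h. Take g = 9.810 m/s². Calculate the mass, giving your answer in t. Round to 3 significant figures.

Rearranging: m = PE/(g·h).
PE = 2.71 kWh = 9.756×10^6 J; h = 5.57 ft = 1.698 m; g = 9.810 m/s².
m = 5.858×10^5 kg
5.858×10^5 kg × (1 t / 1000 kg) = 585.8 t

586 t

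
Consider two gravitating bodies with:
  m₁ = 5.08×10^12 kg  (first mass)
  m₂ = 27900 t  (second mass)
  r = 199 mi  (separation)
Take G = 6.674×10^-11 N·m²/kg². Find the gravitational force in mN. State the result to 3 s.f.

92.2 mN

From Newton's law of gravitation: F = Gm₁m₂/r².
m₁ = 5.08×10^12 kg; m₂ = 27900 t = 2.790×10^7 kg; r = 199 mi = 3.203×10^5 m; G = 6.674×10^-11 N·m²/kg².
F = 0.09223 N
0.09223 N × (1 mN / 0.001000 N) = 92.23 mN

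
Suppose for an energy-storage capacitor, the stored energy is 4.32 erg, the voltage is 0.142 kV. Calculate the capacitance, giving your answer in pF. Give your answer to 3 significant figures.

42.8 pF

Rearranging E = ½C·V² for C: C = 2E/V².
E = 4.32 erg = 4.320×10^-7 J; V = 0.142 kV = 142.0 V.
C = 4.285×10^-11 F
4.285×10^-11 F × (1 pF / 1.000×10^-12 F) = 42.85 pF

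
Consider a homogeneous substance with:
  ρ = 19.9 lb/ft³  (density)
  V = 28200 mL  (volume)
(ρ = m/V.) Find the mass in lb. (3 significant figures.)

19.8 lb

Rearranging: m = ρV.
ρ = 19.9 lb/ft³ = 318.8 kg/m³; V = 28200 mL = 0.02820 m³.
m = 8.989 kg
8.989 kg × (1 lb / 0.4536 kg) = 19.82 lb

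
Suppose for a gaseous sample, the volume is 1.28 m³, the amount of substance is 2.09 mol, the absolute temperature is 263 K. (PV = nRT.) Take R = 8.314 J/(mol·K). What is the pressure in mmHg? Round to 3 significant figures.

From the ideal-gas law: P = nRT/V.
V = 1.28 m³; n = 2.09 mol; T = 263 K; R = 8.314 J/(mol·K).
P = 3570 Pa
3570 Pa × (1 mmHg / 133.3 Pa) = 26.78 mmHg

26.8 mmHg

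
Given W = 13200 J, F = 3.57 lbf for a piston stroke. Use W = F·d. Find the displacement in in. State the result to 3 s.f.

Rearranging W = F·d for d: d = W/F.
W = 13200 J; F = 3.57 lbf = 15.88 N.
d = 831.2 m
831.2 m × (1 in / 0.02540 m) = 32725 in

32700 in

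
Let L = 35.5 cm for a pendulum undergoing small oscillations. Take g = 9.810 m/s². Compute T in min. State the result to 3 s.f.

0.0199 min

Directly: T = 2π√(L/g).
L = 35.5 cm = 0.3550 m; g = 9.810 m/s².
T = 1.195 s
1.195 s × (1 min / 60.00 s) = 0.01992 min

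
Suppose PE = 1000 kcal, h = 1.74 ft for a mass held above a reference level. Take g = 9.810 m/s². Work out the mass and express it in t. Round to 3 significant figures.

Rearranging: m = PE/(g·h).
PE = 1000 kcal = 4.184×10^6 J; h = 1.74 ft = 0.5304 m; g = 9.810 m/s².
m = 8.042×10^5 kg
8.042×10^5 kg × (1 t / 1000 kg) = 804.2 t

804 t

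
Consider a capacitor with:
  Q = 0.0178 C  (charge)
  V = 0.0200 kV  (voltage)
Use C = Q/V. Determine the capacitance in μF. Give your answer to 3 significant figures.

Directly: C = Q/V.
Q = 0.0178 C; V = 0.0200 kV = 20.00 V.
C = 8.900×10^-4 F
8.900×10^-4 F × (1 μF / 1.000×10^-6 F) = 890.0 μF

890 μF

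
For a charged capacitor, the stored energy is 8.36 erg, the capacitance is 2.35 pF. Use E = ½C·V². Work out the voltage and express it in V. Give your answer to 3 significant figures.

843 V

Rearranging E = ½C·V² for V: V = √(2E/C).
E = 8.36 erg = 8.360×10^-7 J; C = 2.35 pF = 2.350×10^-12 F.
V = 843.5 V  (the unit combination reduces to kg·m²/(A·s³) = V)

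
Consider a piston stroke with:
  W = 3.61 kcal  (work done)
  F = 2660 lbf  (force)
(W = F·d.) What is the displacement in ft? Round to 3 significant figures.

Rearranging W = F·d for d: d = W/F.
W = 3.61 kcal = 15104 J; F = 2660 lbf = 11832 N.
d = 1.277 m
1.277 m × (1 ft / 0.3048 m) = 4.188 ft

4.19 ft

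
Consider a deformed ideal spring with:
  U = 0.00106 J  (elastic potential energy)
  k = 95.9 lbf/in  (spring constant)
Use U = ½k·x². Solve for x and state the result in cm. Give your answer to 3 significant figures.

Rearranging: x = √(2U/k).
U = 0.00106 J; k = 95.9 lbf/in = 16795 N/m.
x = 3.553×10^-4 m
3.553×10^-4 m × (1 cm / 0.01000 m) = 0.03553 cm

0.0355 cm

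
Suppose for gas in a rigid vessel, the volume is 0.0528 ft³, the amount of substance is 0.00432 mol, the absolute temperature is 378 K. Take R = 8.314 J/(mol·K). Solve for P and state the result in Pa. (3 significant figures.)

9080 Pa

From the ideal-gas law: P = nRT/V.
V = 0.0528 ft³ = 0.001495 m³; n = 0.00432 mol; T = 378 K; R = 8.314 J/(mol·K).
P = 9080 Pa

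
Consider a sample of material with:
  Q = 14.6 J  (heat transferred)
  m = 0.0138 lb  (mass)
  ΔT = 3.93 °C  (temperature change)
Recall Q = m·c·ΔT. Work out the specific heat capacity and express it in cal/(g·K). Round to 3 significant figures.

Rearranging: c = Q/(m·ΔT).
Q = 14.6 J; m = 0.0138 lb = 0.006260 kg; ΔT = 3.93 °C = 3.930 K.
c = 593.5 J/(kg·K)
593.5 J/(kg·K) × (1 cal/(g·K) / 4184 J/(kg·K)) = 0.1418 cal/(g·K)

0.142 cal/(g·K)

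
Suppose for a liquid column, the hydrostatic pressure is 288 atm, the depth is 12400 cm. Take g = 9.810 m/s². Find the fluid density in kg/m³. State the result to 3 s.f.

Rearranging P = ρ·g·h for ρ: ρ = P/(g·h).
P = 288 atm = 2.918×10^7 Pa; h = 12400 cm = 124.0 m; g = 9.810 m/s².
ρ = 23989 kg/m³

24000 kg/m³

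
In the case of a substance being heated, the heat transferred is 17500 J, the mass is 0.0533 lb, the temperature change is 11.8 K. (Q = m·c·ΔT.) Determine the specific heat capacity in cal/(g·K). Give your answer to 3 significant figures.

Rearranging Q = m·c·ΔT for c: c = Q/(m·ΔT).
Q = 17500 J; m = 0.0533 lb = 0.02418 kg; ΔT = 11.8 K.
c = 61343 J/(kg·K)
61343 J/(kg·K) × (1 cal/(g·K) / 4184 J/(kg·K)) = 14.66 cal/(g·K)

14.7 cal/(g·K)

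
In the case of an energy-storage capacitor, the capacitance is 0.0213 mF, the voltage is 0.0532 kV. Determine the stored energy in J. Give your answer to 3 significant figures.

Directly: E = ½CV².
C = 0.0213 mF = 2.130×10^-5 F; V = 0.0532 kV = 53.20 V.
E = 0.03014 J

0.0301 J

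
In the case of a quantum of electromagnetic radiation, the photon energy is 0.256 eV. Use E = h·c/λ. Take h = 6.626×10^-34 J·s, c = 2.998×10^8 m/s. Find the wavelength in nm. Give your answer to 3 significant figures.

Rearranging E = h·c/λ for λ: λ = hc/E.
E = 0.256 eV = 4.102×10^-20 J; h = 6.626×10^-34 J·s; c = 2.998×10^8 m/s.
λ = 4.843×10^-6 m
4.843×10^-6 m × (1 nm / 1.000×10^-9 m) = 4843 nm

4840 nm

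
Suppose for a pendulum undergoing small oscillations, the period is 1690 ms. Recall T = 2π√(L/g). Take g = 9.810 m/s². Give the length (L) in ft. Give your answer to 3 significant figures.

2.33 ft

Rearranging T = 2π√(L/g) for L: L = g·(T/2π)².
T = 1690 ms = 1.690 s; g = 9.810 m/s².
L = 0.7097 m
0.7097 m × (1 ft / 0.3048 m) = 2.328 ft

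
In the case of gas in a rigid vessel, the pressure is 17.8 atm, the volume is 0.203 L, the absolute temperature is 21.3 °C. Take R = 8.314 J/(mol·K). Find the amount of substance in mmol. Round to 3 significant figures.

Solving PV = nRT for n: n = PV/(RT).
P = 17.8 atm = 1.804×10^6 Pa; V = 0.203 L = 2.030×10^-4 m³; T = 21.3 °C = 294.4 K; R = 8.314 J/(mol·K).
n = 0.1496 mol
0.1496 mol × (1 mmol / 0.001000 mol) = 149.6 mmol

150 mmol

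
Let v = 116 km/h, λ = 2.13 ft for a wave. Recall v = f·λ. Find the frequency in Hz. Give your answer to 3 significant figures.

49.6 Hz

Rearranging: f = v/λ.
v = 116 km/h = 32.22 m/s; λ = 2.13 ft = 0.6492 m.
f = 49.63 Hz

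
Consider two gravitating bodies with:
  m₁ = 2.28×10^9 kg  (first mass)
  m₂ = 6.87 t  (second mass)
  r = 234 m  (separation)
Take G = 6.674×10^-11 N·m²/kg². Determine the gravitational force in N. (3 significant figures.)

0.0191 N

From Newton's law of gravitation: F = Gm₁m₂/r².
m₁ = 2.28×10^9 kg; m₂ = 6.87 t = 6870 kg; r = 234 m; G = 6.674×10^-11 N·m²/kg².
F = 0.01909 N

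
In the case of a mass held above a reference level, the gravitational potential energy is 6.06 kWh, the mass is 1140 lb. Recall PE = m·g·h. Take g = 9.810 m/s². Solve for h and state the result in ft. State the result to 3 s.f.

14100 ft

Solving PE = m·g·h for h: h = PE/(m·g).
PE = 6.06 kWh = 2.182×10^7 J; m = 1140 lb = 517.1 kg; g = 9.810 m/s².
h = 4301 m
4301 m × (1 ft / 0.3048 m) = 14110 ft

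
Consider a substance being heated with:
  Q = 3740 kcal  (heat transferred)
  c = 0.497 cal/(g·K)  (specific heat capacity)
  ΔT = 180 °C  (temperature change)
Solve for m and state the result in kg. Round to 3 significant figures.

41.8 kg

Rearranging Q = m·c·ΔT for m: m = Q/(c·ΔT).
Q = 3740 kcal = 1.565×10^7 J; c = 0.497 cal/(g·K) = 2079 J/(kg·K); ΔT = 180 °C = 180.0 K.
m = 41.81 kg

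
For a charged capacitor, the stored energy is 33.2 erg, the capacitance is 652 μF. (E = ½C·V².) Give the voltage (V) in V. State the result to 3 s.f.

0.101 V

Solving E = ½C·V² for V: V = √(2E/C).
E = 33.2 erg = 3.320×10^-6 J; C = 652 μF = 6.520×10^-4 F.
V = 0.1009 V  (the unit combination reduces to kg·m²/(A·s³) = V)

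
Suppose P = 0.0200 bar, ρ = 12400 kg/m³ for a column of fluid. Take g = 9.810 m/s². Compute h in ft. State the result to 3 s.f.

Rearranging: h = P/(ρ·g).
P = 0.0200 bar = 2000 Pa; ρ = 12400 kg/m³; g = 9.810 m/s².
h = 0.01644 m
0.01644 m × (1 ft / 0.3048 m) = 0.05394 ft

0.0539 ft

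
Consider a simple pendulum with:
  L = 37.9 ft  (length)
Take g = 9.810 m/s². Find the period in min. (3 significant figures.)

0.114 min

Directly: T = 2π√(L/g).
L = 37.9 ft = 11.55 m; g = 9.810 m/s².
T = 6.818 s
6.818 s × (1 min / 60.00 s) = 0.1136 min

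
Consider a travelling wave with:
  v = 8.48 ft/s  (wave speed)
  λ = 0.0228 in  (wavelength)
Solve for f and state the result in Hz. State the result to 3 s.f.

Rearranging: f = v/λ.
v = 8.48 ft/s = 2.585 m/s; λ = 0.0228 in = 5.791×10^-4 m.
f = 4463 Hz

4460 Hz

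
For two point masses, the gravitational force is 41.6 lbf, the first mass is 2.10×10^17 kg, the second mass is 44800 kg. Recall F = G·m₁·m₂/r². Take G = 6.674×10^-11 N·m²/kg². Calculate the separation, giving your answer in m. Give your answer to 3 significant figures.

58300 m

From Newton's law of gravitation: r = √(G·m₁m₂/F).
F = 41.6 lbf = 185.0 N; m₁ = 2.10×10^17 kg; m₂ = 44800 kg; G = 6.674×10^-11 N·m²/kg².
r = 58251 m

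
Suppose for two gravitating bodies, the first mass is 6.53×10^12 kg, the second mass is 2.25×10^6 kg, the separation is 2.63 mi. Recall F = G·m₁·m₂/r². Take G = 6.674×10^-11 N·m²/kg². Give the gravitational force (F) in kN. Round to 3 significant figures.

0.0547 kN

From Newton's law of gravitation: F = Gm₁m₂/r².
m₁ = 6.53×10^12 kg; m₂ = 2.25×10^6 kg; r = 2.63 mi = 4233 m; G = 6.674×10^-11 N·m²/kg².
F = 54.74 N  (the unit combination reduces to kg·m/s² = N)
54.74 N × (1 kN / 1000 N) = 0.05474 kN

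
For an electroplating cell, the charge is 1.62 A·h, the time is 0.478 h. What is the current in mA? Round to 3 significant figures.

3390 mA

Solving q = I·t for I: I = q/t.
q = 1.62 A·h = 5832 C; t = 0.478 h = 1721 s.
I = 3.389 A
3.389 A × (1 mA / 0.001000 A) = 3389 mA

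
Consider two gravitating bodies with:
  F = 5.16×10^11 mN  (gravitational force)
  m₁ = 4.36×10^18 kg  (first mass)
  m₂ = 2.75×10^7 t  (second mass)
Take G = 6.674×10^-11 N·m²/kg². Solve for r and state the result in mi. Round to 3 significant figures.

77.4 mi

From Newton's law of gravitation: r = √(G·m₁m₂/F).
F = 5.16×10^11 mN = 5.160×10^8 N; m₁ = 4.36×10^18 kg; m₂ = 2.75×10^7 t = 2.750×10^10 kg; G = 6.674×10^-11 N·m²/kg².
r = 1.245×10^5 m
1.245×10^5 m × (1 mi / 1609 m) = 77.38 mi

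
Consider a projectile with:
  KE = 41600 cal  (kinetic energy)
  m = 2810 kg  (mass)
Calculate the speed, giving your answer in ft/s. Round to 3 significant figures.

Rearranging KE = ½mv² for v: v = √(2·KE/m).
KE = 41600 cal = 1.741×10^5 J; m = 2810 kg.
v = 11.13 m/s
11.13 m/s × (1 ft/s / 0.3048 m/s) = 36.52 ft/s

36.5 ft/s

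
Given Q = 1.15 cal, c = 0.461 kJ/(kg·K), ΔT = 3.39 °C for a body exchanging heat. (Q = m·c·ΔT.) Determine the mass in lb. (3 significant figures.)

0.00679 lb

Rearranging: m = Q/(c·ΔT).
Q = 1.15 cal = 4.812 J; c = 0.461 kJ/(kg·K) = 461.0 J/(kg·K); ΔT = 3.39 °C = 3.390 K.
m = 0.003079 kg
0.003079 kg × (1 lb / 0.4536 kg) = 0.006788 lb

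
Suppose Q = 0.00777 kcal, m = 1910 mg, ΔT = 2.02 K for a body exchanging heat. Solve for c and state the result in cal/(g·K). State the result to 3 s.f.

2.01 cal/(g·K)

Solving Q = m·c·ΔT for c: c = Q/(m·ΔT).
Q = 0.00777 kcal = 32.51 J; m = 1910 mg = 0.001910 kg; ΔT = 2.02 K.
c = 8426 J/(kg·K)
8426 J/(kg·K) × (1 cal/(g·K) / 4184 J/(kg·K)) = 2.014 cal/(g·K)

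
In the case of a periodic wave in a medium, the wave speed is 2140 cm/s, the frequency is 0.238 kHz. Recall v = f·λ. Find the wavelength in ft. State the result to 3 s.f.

Solving v = f·λ for λ: λ = v/f.
v = 2140 cm/s = 21.40 m/s; f = 0.238 kHz = 238.0 Hz.
λ = 0.08992 m
0.08992 m × (1 ft / 0.3048 m) = 0.2950 ft

0.295 ft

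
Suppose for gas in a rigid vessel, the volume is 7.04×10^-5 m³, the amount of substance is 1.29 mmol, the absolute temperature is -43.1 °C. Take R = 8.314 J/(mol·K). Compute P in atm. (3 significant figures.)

0.346 atm

P is given directly by: P = nRT/V.
V = 7.04×10^-5 m³; n = 1.29 mmol = 0.001290 mol; T = -43.1 °C = 230.0 K; R = 8.314 J/(mol·K).
P = 35047 Pa  (the unit combination reduces to kg/(m·s²) = Pa)
35047 Pa × (1 atm / 1.013×10^5 Pa) = 0.3459 atm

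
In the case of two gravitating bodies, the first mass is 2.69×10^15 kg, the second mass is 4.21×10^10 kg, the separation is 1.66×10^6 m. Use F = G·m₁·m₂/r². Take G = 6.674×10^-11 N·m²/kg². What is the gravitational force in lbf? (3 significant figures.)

Directly: F = Gm₁m₂/r².
m₁ = 2.69×10^15 kg; m₂ = 4.21×10^10 kg; r = 1.66×10^6 m; G = 6.674×10^-11 N·m²/kg².
F = 2743 N
2743 N × (1 lbf / 4.448 N) = 616.6 lbf

617 lbf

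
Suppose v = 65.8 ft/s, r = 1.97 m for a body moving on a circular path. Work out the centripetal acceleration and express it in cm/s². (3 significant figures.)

a is given directly by: a = v²/r.
v = 65.8 ft/s = 20.06 m/s; r = 1.97 m.
a = 204.2 m/s²
204.2 m/s² × (1 cm/s² / 0.01000 m/s²) = 20418 cm/s²

20400 cm/s²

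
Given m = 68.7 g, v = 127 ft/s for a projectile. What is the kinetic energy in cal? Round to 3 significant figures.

12.3 cal

KE is given directly by: KE = ½mv².
m = 68.7 g = 0.06870 kg; v = 127 ft/s = 38.71 m/s.
KE = 51.47 J  (the unit combination reduces to kg·m²/s² = J)
51.47 J × (1 cal / 4.184 J) = 12.30 cal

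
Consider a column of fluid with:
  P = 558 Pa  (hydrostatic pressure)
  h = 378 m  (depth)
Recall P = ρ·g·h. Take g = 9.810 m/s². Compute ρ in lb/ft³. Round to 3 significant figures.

Solving P = ρ·g·h for ρ: ρ = P/(g·h).
P = 558 Pa; h = 378 m; g = 9.810 m/s².
ρ = 0.1505 kg/m³
0.1505 kg/m³ × (1 lb/ft³ / 16.02 kg/m³) = 0.009394 lb/ft³

0.00939 lb/ft³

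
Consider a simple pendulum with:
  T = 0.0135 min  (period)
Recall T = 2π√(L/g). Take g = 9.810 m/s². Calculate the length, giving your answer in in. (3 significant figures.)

Solving T = 2π√(L/g) for L: L = g·(T/2π)².
T = 0.0135 min = 0.8100 s; g = 9.810 m/s².
L = 0.1630 m
0.1630 m × (1 in / 0.02540 m) = 6.419 in

6.42 in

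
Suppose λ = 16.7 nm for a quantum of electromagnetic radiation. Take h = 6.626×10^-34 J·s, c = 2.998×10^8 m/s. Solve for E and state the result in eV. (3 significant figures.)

E is given directly by: E = hc/λ.
λ = 16.7 nm = 1.670×10^-8 m; h = 6.626×10^-34 J·s; c = 2.998×10^8 m/s.
E = 1.190×10^-17 J
1.190×10^-17 J × (1 eV / 1.602×10^-19 J) = 74.24 eV

74.2 eV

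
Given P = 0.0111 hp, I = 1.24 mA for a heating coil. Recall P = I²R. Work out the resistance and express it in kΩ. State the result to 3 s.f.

5380 kΩ

Rearranging P = I²R for R: R = P/I².
P = 0.0111 hp = 8.277 W; I = 1.24 mA = 0.001240 A.
R = 5.383×10^6 Ω
5.383×10^6 Ω × (1 kΩ / 1000 Ω) = 5383 kΩ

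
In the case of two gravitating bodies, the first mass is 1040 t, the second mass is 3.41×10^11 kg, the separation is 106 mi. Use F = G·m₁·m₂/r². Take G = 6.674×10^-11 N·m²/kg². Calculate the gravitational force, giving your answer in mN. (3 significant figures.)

From Newton's law of gravitation: F = Gm₁m₂/r².
m₁ = 1040 t = 1.040×10^6 kg; m₂ = 3.41×10^11 kg; r = 106 mi = 1.706×10^5 m; G = 6.674×10^-11 N·m²/kg².
F = 8.133×10^-4 N  (the unit combination reduces to kg·m/s² = N)
8.133×10^-4 N × (1 mN / 0.001000 N) = 0.8133 mN

0.813 mN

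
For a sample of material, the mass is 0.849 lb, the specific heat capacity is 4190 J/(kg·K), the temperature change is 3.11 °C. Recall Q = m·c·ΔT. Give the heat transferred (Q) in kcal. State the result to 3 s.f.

1.20 kcal

Directly: Q = mcΔT.
m = 0.849 lb = 0.3851 kg; c = 4190 J/(kg·K); ΔT = 3.11 °C = 3.110 K.
Q = 5018 J
5018 J × (1 kcal / 4184 J) = 1.199 kcal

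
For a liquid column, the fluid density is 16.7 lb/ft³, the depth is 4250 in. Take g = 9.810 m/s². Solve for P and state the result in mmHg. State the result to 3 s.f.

Directly: P = ρgh.
ρ = 16.7 lb/ft³ = 267.5 kg/m³; h = 4250 in = 107.9 m; g = 9.810 m/s².
P = 2.833×10^5 Pa
2.833×10^5 Pa × (1 mmHg / 133.3 Pa) = 2125 mmHg

2120 mmHg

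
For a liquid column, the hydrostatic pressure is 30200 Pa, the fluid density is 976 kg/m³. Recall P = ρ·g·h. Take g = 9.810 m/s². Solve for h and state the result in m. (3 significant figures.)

Rearranging: h = P/(ρ·g).
P = 30200 Pa; ρ = 976 kg/m³; g = 9.810 m/s².
h = 3.154 m

3.15 m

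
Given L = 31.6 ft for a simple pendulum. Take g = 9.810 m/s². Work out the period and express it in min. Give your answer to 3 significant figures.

T is given directly by: T = 2π√(L/g).
L = 31.6 ft = 9.632 m; g = 9.810 m/s².
T = 6.226 s
6.226 s × (1 min / 60.00 s) = 0.1038 min

0.104 min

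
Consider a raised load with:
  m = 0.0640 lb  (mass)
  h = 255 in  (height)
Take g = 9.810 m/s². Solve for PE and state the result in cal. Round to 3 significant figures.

Directly: PE = mgh.
m = 0.0640 lb = 0.02903 kg; h = 255 in = 6.477 m; g = 9.810 m/s².
PE = 1.845 J  (the unit combination reduces to kg·m²/s² = J)
1.845 J × (1 cal / 4.184 J) = 0.4409 cal

0.441 cal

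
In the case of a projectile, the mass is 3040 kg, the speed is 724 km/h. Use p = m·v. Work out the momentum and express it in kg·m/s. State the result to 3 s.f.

6.11×10^5 kg·m/s

Directly: p = mv.
m = 3040 kg; v = 724 km/h = 201.1 m/s.
p = 6.114×10^5 kg·m/s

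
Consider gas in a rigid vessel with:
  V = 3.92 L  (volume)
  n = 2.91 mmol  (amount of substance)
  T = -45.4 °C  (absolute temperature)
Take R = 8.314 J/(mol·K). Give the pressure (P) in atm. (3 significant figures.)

From the ideal-gas law: P = nRT/V.
V = 3.92 L = 0.003920 m³; n = 2.91 mmol = 0.002910 mol; T = -45.4 °C = 227.7 K; R = 8.314 J/(mol·K).
P = 1406 Pa
1406 Pa × (1 atm / 1.013×10^5 Pa) = 0.01387 atm

0.0139 atm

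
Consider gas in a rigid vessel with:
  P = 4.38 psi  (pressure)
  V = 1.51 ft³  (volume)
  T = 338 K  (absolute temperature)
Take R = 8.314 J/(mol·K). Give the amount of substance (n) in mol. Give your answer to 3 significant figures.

0.460 mol

From the ideal-gas law: n = PV/(RT).
P = 4.38 psi = 30199 Pa; V = 1.51 ft³ = 0.04276 m³; T = 338 K; R = 8.314 J/(mol·K).
n = 0.4595 mol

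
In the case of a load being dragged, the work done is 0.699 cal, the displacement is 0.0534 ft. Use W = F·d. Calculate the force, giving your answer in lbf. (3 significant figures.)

Rearranging: F = W/d.
W = 0.699 cal = 2.925 J; d = 0.0534 ft = 0.01628 m.
F = 179.7 N
179.7 N × (1 lbf / 4.448 N) = 40.39 lbf

40.4 lbf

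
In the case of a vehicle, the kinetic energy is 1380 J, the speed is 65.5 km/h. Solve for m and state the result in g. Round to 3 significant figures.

8340 g

Rearranging: m = 2·KE/v².
KE = 1380 J; v = 65.5 km/h = 18.19 m/s.
m = 8.337 kg
8.337 kg × (1 g / 0.001000 kg) = 8337 g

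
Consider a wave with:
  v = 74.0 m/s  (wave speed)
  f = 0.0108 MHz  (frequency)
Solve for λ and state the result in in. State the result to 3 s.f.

0.270 in

Rearranging: λ = v/f.
v = 74.0 m/s; f = 0.0108 MHz = 10800 Hz.
λ = 0.006852 m
0.006852 m × (1 in / 0.02540 m) = 0.2698 in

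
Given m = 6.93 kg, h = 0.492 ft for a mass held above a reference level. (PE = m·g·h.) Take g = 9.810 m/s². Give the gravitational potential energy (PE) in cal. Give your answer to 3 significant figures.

2.44 cal

Directly: PE = mgh.
m = 6.93 kg; h = 0.492 ft = 0.1500 m; g = 9.810 m/s².
PE = 10.19 J
10.19 J × (1 cal / 4.184 J) = 2.437 cal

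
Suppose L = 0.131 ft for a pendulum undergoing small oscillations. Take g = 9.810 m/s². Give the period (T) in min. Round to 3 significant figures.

0.00668 min

Directly: T = 2π√(L/g).
L = 0.131 ft = 0.03993 m; g = 9.810 m/s².
T = 0.4009 s
0.4009 s × (1 min / 60.00 s) = 0.006681 min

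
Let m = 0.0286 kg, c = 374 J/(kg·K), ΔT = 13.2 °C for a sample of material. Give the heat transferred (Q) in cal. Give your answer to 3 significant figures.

33.7 cal

Directly: Q = mcΔT.
m = 0.0286 kg; c = 374 J/(kg·K); ΔT = 13.2 °C = 13.20 K.
Q = 141.2 J  (the unit combination reduces to kg·m²/s² = J)
141.2 J × (1 cal / 4.184 J) = 33.75 cal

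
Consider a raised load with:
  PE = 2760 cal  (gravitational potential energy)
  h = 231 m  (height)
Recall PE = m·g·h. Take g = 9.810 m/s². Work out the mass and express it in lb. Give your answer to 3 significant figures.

11.2 lb

Solving PE = m·g·h for m: m = PE/(g·h).
PE = 2760 cal = 11548 J; h = 231 m; g = 9.810 m/s².
m = 5.096 kg
5.096 kg × (1 lb / 0.4536 kg) = 11.23 lb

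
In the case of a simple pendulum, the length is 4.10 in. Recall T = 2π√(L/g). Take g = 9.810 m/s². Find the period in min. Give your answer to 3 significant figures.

Directly: T = 2π√(L/g).
L = 4.10 in = 0.1041 m; g = 9.810 m/s².
T = 0.6474 s
0.6474 s × (1 min / 60.00 s) = 0.01079 min

0.0108 min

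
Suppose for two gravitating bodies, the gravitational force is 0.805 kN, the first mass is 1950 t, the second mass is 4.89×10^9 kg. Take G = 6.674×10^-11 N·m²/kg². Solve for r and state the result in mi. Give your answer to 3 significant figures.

From Newton's law of gravitation: r = √(G·m₁m₂/F).
F = 0.805 kN = 805.0 N; m₁ = 1950 t = 1.950×10^6 kg; m₂ = 4.89×10^9 kg; G = 6.674×10^-11 N·m²/kg².
r = 28.12 m
28.12 m × (1 mi / 1609 m) = 0.01747 mi

0.0175 mi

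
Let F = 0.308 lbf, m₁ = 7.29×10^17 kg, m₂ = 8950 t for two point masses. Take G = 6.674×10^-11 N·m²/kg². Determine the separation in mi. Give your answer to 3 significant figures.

From Newton's law of gravitation: r = √(G·m₁m₂/F).
F = 0.308 lbf = 1.370 N; m₁ = 7.29×10^17 kg; m₂ = 8950 t = 8.950×10^6 kg; G = 6.674×10^-11 N·m²/kg².
r = 1.783×10^7 m
1.783×10^7 m × (1 mi / 1609 m) = 11078 mi

11100 mi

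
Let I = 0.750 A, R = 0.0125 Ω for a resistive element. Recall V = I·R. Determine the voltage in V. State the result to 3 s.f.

V is given directly by: V = IR.
I = 0.750 A; R = 0.0125 Ω.
V = 0.009375 V

0.00938 V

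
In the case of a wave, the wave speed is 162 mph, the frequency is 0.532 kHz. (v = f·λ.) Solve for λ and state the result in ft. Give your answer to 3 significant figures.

0.447 ft

Rearranging: λ = v/f.
v = 162 mph = 72.42 m/s; f = 0.532 kHz = 532.0 Hz.
λ = 0.1361 m
0.1361 m × (1 ft / 0.3048 m) = 0.4466 ft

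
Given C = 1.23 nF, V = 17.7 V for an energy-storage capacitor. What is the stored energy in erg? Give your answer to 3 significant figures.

Directly: E = ½CV².
C = 1.23 nF = 1.230×10^-9 F; V = 17.7 V.
E = 1.927×10^-7 J
1.927×10^-7 J × (1 erg / 1.000×10^-7 J) = 1.927 erg

1.93 erg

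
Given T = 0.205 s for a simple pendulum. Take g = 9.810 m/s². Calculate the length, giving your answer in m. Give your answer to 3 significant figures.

Rearranging T = 2π√(L/g) for L: L = g·(T/2π)².
T = 0.205 s; g = 9.810 m/s².
L = 0.01044 m

0.0104 m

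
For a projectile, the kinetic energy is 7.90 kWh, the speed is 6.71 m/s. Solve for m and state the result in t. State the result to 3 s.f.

Rearranging KE = ½mv² for m: m = 2·KE/v².
KE = 7.90 kWh = 2.844×10^7 J; v = 6.71 m/s.
m = 1.263×10^6 kg
1.263×10^6 kg × (1 t / 1000 kg) = 1263 t

1260 t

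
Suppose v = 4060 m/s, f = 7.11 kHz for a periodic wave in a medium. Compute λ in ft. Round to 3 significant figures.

Rearranging: λ = v/f.
v = 4060 m/s; f = 7.11 kHz = 7110 Hz.
λ = 0.5710 m
0.5710 m × (1 ft / 0.3048 m) = 1.873 ft

1.87 ft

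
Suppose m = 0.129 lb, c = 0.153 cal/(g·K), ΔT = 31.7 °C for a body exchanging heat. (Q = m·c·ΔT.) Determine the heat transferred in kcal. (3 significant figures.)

0.284 kcal

Directly: Q = mcΔT.
m = 0.129 lb = 0.05851 kg; c = 0.153 cal/(g·K) = 640.2 J/(kg·K); ΔT = 31.7 °C = 31.70 K.
Q = 1187 J  (the unit combination reduces to kg·m²/s² = J)
1187 J × (1 kcal / 4184 J) = 0.2838 kcal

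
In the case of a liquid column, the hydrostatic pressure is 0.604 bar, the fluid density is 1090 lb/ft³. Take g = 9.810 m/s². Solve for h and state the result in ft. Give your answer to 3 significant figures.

Rearranging P = ρ·g·h for h: h = P/(ρ·g).
P = 0.604 bar = 60400 Pa; ρ = 1090 lb/ft³ = 17460 kg/m³; g = 9.810 m/s².
h = 0.3526 m
0.3526 m × (1 ft / 0.3048 m) = 1.157 ft

1.16 ft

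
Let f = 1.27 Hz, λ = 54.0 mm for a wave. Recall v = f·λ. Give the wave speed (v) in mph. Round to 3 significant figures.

0.153 mph

v is given directly by: v = fλ.
f = 1.27 Hz; λ = 54.0 mm = 0.05400 m.
v = 0.06858 m/s
0.06858 m/s × (1 mph / 0.4470 m/s) = 0.1534 mph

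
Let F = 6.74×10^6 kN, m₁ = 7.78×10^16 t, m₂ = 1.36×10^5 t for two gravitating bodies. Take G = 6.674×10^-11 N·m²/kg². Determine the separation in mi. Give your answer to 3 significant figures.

6.36 mi

From Newton's law of gravitation: r = √(G·m₁m₂/F).
F = 6.74×10^6 kN = 6.740×10^9 N; m₁ = 7.78×10^16 t = 7.780×10^19 kg; m₂ = 1.36×10^5 t = 1.360×10^8 kg; G = 6.674×10^-11 N·m²/kg².
r = 10236 m
10236 m × (1 mi / 1609 m) = 6.360 mi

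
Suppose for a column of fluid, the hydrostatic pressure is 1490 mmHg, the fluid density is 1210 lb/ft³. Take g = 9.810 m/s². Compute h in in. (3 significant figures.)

Solving P = ρ·g·h for h: h = P/(ρ·g).
P = 1490 mmHg = 1.986×10^5 Pa; ρ = 1210 lb/ft³ = 19382 kg/m³; g = 9.810 m/s².
h = 1.045 m
1.045 m × (1 in / 0.02540 m) = 41.13 in

41.1 in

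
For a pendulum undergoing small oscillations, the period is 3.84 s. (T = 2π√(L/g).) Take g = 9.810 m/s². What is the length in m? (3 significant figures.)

Solving T = 2π√(L/g) for L: L = g·(T/2π)².
T = 3.84 s; g = 9.810 m/s².
L = 3.664 m

3.66 m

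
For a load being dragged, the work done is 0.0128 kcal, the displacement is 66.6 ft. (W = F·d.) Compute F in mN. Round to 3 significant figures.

2640 mN

Solving W = F·d for F: F = W/d.
W = 0.0128 kcal = 53.56 J; d = 66.6 ft = 20.30 m.
F = 2.638 N
2.638 N × (1 mN / 0.001000 N) = 2638 mN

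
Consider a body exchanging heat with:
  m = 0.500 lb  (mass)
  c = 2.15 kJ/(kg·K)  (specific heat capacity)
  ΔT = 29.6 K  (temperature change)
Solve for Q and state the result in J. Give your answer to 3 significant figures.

14400 J

Directly: Q = mcΔT.
m = 0.500 lb = 0.2268 kg; c = 2.15 kJ/(kg·K) = 2150 J/(kg·K); ΔT = 29.6 K.
Q = 14433 J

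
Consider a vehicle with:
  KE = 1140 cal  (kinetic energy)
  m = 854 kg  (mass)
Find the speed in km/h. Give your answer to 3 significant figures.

12.0 km/h

Solving KE = ½mv² for v: v = √(2·KE/m).
KE = 1140 cal = 4770 J; m = 854 kg.
v = 3.342 m/s
3.342 m/s × (1 km/h / 0.2778 m/s) = 12.03 km/h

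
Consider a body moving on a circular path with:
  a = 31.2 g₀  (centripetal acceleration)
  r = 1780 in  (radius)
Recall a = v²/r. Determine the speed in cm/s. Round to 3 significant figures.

Rearranging a = v²/r for v: v = √(a·r).
a = 31.2 g₀ = 306.0 m/s²; r = 1780 in = 45.21 m.
v = 117.6 m/s
117.6 m/s × (1 cm/s / 0.01000 m/s) = 11762 cm/s

11800 cm/s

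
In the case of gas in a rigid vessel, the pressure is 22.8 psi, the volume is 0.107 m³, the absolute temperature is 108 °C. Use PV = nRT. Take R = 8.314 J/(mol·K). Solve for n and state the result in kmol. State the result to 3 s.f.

From the ideal-gas law: n = PV/(RT).
P = 22.8 psi = 1.572×10^5 Pa; V = 0.107 m³; T = 108 °C = 381.1 K; R = 8.314 J/(mol·K).
n = 5.308 mol
5.308 mol × (1 kmol / 1000 mol) = 0.005308 kmol

0.00531 kmol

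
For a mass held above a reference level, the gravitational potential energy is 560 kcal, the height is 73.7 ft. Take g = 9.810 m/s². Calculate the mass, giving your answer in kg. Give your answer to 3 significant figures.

10600 kg

Rearranging: m = PE/(g·h).
PE = 560 kcal = 2.343×10^6 J; h = 73.7 ft = 22.46 m; g = 9.810 m/s².
m = 10632 kg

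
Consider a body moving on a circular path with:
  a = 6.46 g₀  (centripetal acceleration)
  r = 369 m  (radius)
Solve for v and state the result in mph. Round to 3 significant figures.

342 mph

Solving a = v²/r for v: v = √(a·r).
a = 6.46 g₀ = 63.35 m/s²; r = 369 m.
v = 152.9 m/s
152.9 m/s × (1 mph / 0.4470 m/s) = 342.0 mph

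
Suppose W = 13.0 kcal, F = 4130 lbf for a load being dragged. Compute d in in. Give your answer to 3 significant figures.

Solving W = F·d for d: d = W/F.
W = 13.0 kcal = 54392 J; F = 4130 lbf = 18371 N.
d = 2.961 m
2.961 m × (1 in / 0.02540 m) = 116.6 in

117 in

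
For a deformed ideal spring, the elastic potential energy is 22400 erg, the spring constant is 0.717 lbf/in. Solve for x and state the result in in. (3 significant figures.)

Solving U = ½k·x² for x: x = √(2U/k).
U = 22400 erg = 0.002240 J; k = 0.717 lbf/in = 125.6 N/m.
x = 0.005973 m
0.005973 m × (1 in / 0.02540 m) = 0.2352 in

0.235 in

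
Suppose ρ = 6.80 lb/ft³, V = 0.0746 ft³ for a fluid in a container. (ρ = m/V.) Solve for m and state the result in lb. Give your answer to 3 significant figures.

Rearranging: m = ρV.
ρ = 6.80 lb/ft³ = 108.9 kg/m³; V = 0.0746 ft³ = 0.002112 m³.
m = 0.2301 kg
0.2301 kg × (1 lb / 0.4536 kg) = 0.5073 lb

0.507 lb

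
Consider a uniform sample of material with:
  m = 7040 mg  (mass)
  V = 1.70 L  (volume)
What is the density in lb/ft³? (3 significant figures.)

Directly: ρ = m/V.
m = 7040 mg = 0.007040 kg; V = 1.70 L = 0.001700 m³.
ρ = 4.141 kg/m³
4.141 kg/m³ × (1 lb/ft³ / 16.02 kg/m³) = 0.2585 lb/ft³

0.259 lb/ft³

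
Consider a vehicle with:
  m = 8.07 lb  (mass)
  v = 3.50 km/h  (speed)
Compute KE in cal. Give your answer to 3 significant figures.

0.413 cal

Directly: KE = ½mv².
m = 8.07 lb = 3.660 kg; v = 3.50 km/h = 0.9722 m/s.
KE = 1.730 J
1.730 J × (1 cal / 4.184 J) = 0.4135 cal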